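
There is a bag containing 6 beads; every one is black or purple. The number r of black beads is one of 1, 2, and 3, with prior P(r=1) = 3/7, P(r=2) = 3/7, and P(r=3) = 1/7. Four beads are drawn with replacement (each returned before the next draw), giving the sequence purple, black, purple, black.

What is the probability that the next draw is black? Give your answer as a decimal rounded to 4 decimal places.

0.3362

The likelihood of the observed sequence under each hypothesis: P(data | r = 1) = (5/6)(1/6)(5/6)(1/6) = 0.01929; P(data | r = 2) = (4/6)(2/6)(4/6)(2/6) = 0.049383; P(data | r = 3) = (3/6)(3/6)(3/6)(3/6) = 0.0625.
The prior-weighted likelihoods are 3/7 · 0.01929 = 0.0082672, 3/7 · 0.049383 = 0.021164, 1/7 · 0.0625 = 0.0089286; with total 0.03836.
Normalising, the posterior is P(r = 1 | data) = 0.21552, P(r = 2 | data) = 0.55172, P(r = 3 | data) = 0.23276.
The predictive probability is P(black next | data) = (1/6)(0.21552) + (1/3)(0.55172) + (1/2)(0.23276) = 0.33621.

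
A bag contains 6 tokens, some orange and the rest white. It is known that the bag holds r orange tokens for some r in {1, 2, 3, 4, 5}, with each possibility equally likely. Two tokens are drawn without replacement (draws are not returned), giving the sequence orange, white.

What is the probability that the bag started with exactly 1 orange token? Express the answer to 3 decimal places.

0.143

Compute the likelihood of the observed sequence for each case: P(data | r = 1) = (1/6)(5/5) = 1/6; P(data | r = 2) = (2/6)(4/5) = 4/15; P(data | r = 3) = (3/6)(3/5) = 3/10; P(data | r = 4) = (4/6)(2/5) = 4/15; P(data | r = 5) = (5/6)(1/5) = 1/6.
Multiplying each by its prior: 1/5 · 1/6 = 1/30, 1/5 · 4/15 = 4/75, 1/5 · 3/10 = 3/50, 1/5 · 4/15 = 4/75, 1/5 · 1/6 = 1/30; with total 7/30.
So P(r = 1 | data) = (1/30) / (7/30) = 1/7.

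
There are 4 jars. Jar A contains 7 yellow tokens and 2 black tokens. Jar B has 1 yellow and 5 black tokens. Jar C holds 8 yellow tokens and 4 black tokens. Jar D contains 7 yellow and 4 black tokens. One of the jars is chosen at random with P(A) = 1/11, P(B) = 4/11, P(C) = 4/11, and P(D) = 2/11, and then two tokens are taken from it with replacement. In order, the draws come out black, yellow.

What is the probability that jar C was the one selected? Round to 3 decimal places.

0.427

For each hypothesis, P(data | H) works out to: P(data | jar A) = (2/9)(7/9) = 0.17284; P(data | jar B) = (5/6)(1/6) = 0.13889; P(data | jar C) = (4/12)(8/12) = 0.22222; P(data | jar D) = (4/11)(7/11) = 0.2314.
The prior-weighted likelihoods are 1/11 · 0.17284 = 0.015713, 4/11 · 0.13889 = 0.050505, 4/11 · 0.22222 = 0.080808, 2/11 · 0.2314 = 0.042074; these sum to 0.1891.
By Bayes' rule, P(jar C | data) = (0.080808) / (0.1891) = 0.42733.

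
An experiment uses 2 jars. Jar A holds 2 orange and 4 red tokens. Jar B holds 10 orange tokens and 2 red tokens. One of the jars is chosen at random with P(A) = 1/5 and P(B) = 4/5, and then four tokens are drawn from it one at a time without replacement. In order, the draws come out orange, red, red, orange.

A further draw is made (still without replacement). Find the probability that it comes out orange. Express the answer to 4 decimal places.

0.4762

Compute the likelihood of the observed sequence for each case: P(data | jar A) = (2/6)(4/5)(3/4)(1/3) = 1/15; P(data | jar B) = (10/12)(2/11)(1/10)(9/9) = 1/66.
Multiplying each by its prior: 1/5 · 1/15 = 1/75, 4/5 · 1/66 = 2/165; these sum to 7/275.
Normalising, the posterior is P(jar A | data) = 11/21, P(jar B | data) = 10/21.
So P(orange next | data) = Σ P(orange next | H) P(H | data) = (0)(11/21) + (1)(10/21) = 10/21.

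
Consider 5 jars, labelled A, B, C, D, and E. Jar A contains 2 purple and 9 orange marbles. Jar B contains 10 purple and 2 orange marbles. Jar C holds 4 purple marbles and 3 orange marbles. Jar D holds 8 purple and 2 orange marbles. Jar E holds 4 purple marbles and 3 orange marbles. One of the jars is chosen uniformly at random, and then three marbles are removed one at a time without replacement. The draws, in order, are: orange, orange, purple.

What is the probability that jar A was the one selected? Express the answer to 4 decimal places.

0.3536

The likelihood of the observed sequence under each hypothesis: P(data | jar A) = (9/11)(8/10)(2/9) = 0.14545; P(data | jar B) = (2/12)(1/11)(10/10) = 0.015152; P(data | jar C) = (3/7)(2/6)(4/5) = 0.11429; P(data | jar D) = (2/10)(1/9)(8/8) = 0.022222; P(data | jar E) = (3/7)(2/6)(4/5) = 0.11429.
Multiplying each by its prior: 1/5 · 0.14545 = 0.029091, 1/5 · 0.015152 = 0.0030303, 1/5 · 0.11429 = 0.022857, 1/5 · 0.022222 = 0.0044444, 1/5 · 0.11429 = 0.022857; these sum to 0.08228.
Hence P(jar A | data) = (0.029091) / (0.08228) = 0.35356.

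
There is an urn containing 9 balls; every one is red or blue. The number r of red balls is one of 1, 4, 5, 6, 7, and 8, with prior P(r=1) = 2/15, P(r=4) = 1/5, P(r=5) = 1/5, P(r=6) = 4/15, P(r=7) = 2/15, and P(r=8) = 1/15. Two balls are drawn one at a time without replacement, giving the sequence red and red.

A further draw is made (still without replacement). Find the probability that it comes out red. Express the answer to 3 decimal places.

0.597

Compute the likelihood of the observed sequence for each case: P(data | r = 1) = (1/9)(0/8) = 0; P(data | r = 4) = (4/9)(3/8) = 1/6; P(data | r = 5) = (5/9)(4/8) = 5/18; P(data | r = 6) = (6/9)(5/8) = 5/12; P(data | r = 7) = (7/9)(6/8) = 7/12; P(data | r = 8) = (8/9)(7/8) = 7/9.
Multiplying each by its prior: 2/15 · 0 = 0, 1/5 · 1/6 = 1/30, 1/5 · 5/18 = 1/18, 4/15 · 5/12 = 1/9, 2/15 · 7/12 = 7/90, 1/15 · 7/9 = 7/135; these sum to 89/270.
The posterior is then P(r = 1 | data) = 0, P(r = 4 | data) = 9/89, P(r = 5 | data) = 15/89, P(r = 6 | data) = 30/89, P(r = 7 | data) = 21/89, P(r = 8 | data) = 14/89.
The predictive probability is P(red next | data) = (2/7)(9/89) + (3/7)(15/89) + (4/7)(30/89) + (5/7)(21/89) + (6/7)(14/89) = 372/623.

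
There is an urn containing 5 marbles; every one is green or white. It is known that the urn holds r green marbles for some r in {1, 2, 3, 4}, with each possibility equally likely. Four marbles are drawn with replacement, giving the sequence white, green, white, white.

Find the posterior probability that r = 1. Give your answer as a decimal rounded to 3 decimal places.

The likelihood of the observed sequence under each hypothesis: P(data | r = 1) = (4/5)(1/5)(4/5)(4/5) = 0.1024; P(data | r = 2) = (3/5)(2/5)(3/5)(3/5) = 0.0864; P(data | r = 3) = (2/5)(3/5)(2/5)(2/5) = 0.0384; P(data | r = 4) = (1/5)(4/5)(1/5)(1/5) = 0.0064.
Weighting by the prior gives 1/4 · 0.1024 = 0.0256, 1/4 · 0.0864 = 0.0216, 1/4 · 0.0384 = 0.0096, 1/4 · 0.0064 = 0.0016; with total 0.0584.
By Bayes' rule, P(r = 1 | data) = (0.0256) / (0.0584) = 0.43836.

0.438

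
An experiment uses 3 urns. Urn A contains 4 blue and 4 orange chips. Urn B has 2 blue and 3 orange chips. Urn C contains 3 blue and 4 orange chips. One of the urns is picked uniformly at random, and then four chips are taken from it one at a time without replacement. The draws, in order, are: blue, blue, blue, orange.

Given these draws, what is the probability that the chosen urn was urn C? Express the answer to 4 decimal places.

0.3333

For each hypothesis, P(data | H) works out to: P(data | urn A) = (4/8)(3/7)(2/6)(4/5) = 2/35; P(data | urn B) = (2/5)(1/4)(0/3) = 0; P(data | urn C) = (3/7)(2/6)(1/5)(4/4) = 1/35.
Multiplying each by its prior: 1/3 · 2/35 = 2/105, 1/3 · 0 = 0, 1/3 · 1/35 = 1/105; these sum to 1/35.
Hence P(urn C | data) = (1/105) / (1/35) = 1/3.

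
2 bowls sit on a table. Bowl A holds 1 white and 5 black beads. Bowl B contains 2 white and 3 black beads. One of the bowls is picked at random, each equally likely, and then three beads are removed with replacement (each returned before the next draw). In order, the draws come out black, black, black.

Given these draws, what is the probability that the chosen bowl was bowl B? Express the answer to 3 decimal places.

0.272

Under each hypothesis, the probability of the observed sequence is: P(data | bowl A) = (5/6)(5/6)(5/6) = 0.5787; P(data | bowl B) = (3/5)(3/5)(3/5) = 0.216.
The prior-weighted likelihoods are 1/2 · 0.5787 = 0.28935, 1/2 · 0.216 = 0.108; these sum to 0.39735.
So P(bowl B | data) = (0.108) / (0.39735) = 0.2718.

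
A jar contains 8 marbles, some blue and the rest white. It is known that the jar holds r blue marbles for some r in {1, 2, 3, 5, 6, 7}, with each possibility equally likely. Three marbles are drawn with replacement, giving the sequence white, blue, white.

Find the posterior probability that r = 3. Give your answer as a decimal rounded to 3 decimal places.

Compute the likelihood of the observed sequence for each case: P(data | r = 1) = (7/8)(1/8)(7/8) = 0.095703; P(data | r = 2) = (6/8)(2/8)(6/8) = 0.14062; P(data | r = 3) = (5/8)(3/8)(5/8) = 0.14648; P(data | r = 5) = (3/8)(5/8)(3/8) = 0.087891; P(data | r = 6) = (2/8)(6/8)(2/8) = 0.046875; P(data | r = 7) = (1/8)(7/8)(1/8) = 0.013672.
Multiplying each by its prior: 1/6 · 0.095703 = 0.015951, 1/6 · 0.14062 = 0.023438, 1/6 · 0.14648 = 0.024414, 1/6 · 0.087891 = 0.014648, 1/6 · 0.046875 = 0.0078125, 1/6 · 0.013672 = 0.0022786; these sum to 0.088542.
By Bayes' rule, P(r = 3 | data) = (0.024414) / (0.088542) = 0.27574.

0.276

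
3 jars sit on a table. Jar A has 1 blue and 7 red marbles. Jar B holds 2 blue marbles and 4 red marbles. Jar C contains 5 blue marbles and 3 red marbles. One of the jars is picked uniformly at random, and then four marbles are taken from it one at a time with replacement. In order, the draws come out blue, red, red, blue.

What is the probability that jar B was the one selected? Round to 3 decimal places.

The likelihood of the observed sequence under each hypothesis: P(data | jar A) = (1/8)(7/8)(7/8)(1/8) = 0.011963; P(data | jar B) = (2/6)(4/6)(4/6)(2/6) = 0.049383; P(data | jar C) = (5/8)(3/8)(3/8)(5/8) = 0.054932.
Multiplying each by its prior: 1/3 · 0.011963 = 0.0039876, 1/3 · 0.049383 = 0.016461, 1/3 · 0.054932 = 0.018311; with total 0.038759.
By Bayes' rule, P(jar B | data) = (0.016461) / (0.038759) = 0.4247.

0.425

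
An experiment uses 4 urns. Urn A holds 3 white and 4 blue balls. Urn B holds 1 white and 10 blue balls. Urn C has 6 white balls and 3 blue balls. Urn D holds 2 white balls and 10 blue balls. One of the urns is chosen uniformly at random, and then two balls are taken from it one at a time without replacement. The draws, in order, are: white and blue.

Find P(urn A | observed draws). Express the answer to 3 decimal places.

0.367

The likelihood of the observed sequence under each hypothesis: P(data | urn A) = (3/7)(4/6) = 0.28571; P(data | urn B) = (1/11)(10/10) = 0.090909; P(data | urn C) = (6/9)(3/8) = 0.25; P(data | urn D) = (2/12)(10/11) = 0.15152.
Multiplying each by its prior: 1/4 · 0.28571 = 0.071429, 1/4 · 0.090909 = 0.022727, 1/4 · 0.25 = 0.0625, 1/4 · 0.15152 = 0.037879; summing to 0.19453.
Therefore the posterior P(urn A | data) = (0.071429) / (0.19453) = 0.36718.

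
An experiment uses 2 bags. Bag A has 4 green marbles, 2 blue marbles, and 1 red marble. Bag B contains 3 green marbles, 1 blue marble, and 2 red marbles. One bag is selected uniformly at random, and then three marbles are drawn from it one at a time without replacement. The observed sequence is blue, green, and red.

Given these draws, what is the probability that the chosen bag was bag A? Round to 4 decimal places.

Under each hypothesis, the probability of the observed sequence is: P(data | bag A) = (2/7)(4/6)(1/5) = 4/105; P(data | bag B) = (1/6)(3/5)(2/4) = 1/20.
The prior-weighted likelihoods are 1/2 · 4/105 = 2/105, 1/2 · 1/20 = 1/40; these sum to 37/840.
By Bayes' rule, P(bag A | data) = (2/105) / (37/840) = 16/37.

0.4324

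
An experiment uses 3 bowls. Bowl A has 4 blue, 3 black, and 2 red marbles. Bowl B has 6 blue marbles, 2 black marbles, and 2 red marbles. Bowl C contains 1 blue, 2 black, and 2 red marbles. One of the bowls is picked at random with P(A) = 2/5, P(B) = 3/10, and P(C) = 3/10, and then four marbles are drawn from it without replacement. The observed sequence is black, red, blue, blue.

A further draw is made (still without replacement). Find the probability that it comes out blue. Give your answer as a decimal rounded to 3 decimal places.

0.514

Compute the likelihood of the observed sequence for each case: P(data | bowl A) = (3/9)(2/8)(4/7)(3/6) = 1/42; P(data | bowl B) = (2/10)(2/9)(6/8)(5/7) = 1/42; P(data | bowl C) = (2/5)(2/4)(1/3)(0/2) = 0.
Multiplying each by its prior: 2/5 · 1/42 = 1/105, 3/10 · 1/42 = 1/140, 3/10 · 0 = 0; with total 1/60.
Dividing through by the total gives posterior P(bowl A | data) = 4/7, P(bowl B | data) = 3/7, P(bowl C | data) = 0.
So P(blue next | data) = Σ P(blue next | H) P(H | data) = (2/5)(4/7) + (2/3)(3/7) = 18/35.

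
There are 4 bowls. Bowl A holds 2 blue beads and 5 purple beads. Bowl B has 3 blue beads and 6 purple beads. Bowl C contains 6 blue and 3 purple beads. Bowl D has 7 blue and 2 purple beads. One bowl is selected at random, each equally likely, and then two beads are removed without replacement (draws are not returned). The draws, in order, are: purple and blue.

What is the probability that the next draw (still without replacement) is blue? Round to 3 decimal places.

0.498

For each hypothesis, P(data | H) works out to: P(data | bowl A) = (5/7)(2/6) = 0.2381; P(data | bowl B) = (6/9)(3/8) = 0.25; P(data | bowl C) = (3/9)(6/8) = 0.25; P(data | bowl D) = (2/9)(7/8) = 0.19444.
The prior-weighted likelihoods are 1/4 · 0.2381 = 0.059524, 1/4 · 0.25 = 0.0625, 1/4 · 0.25 = 0.0625, 1/4 · 0.19444 = 0.048611; with total 0.23313.
Normalising, the posterior is P(bowl A | data) = 0.25532, P(bowl B | data) = 0.26809, P(bowl C | data) = 0.26809, P(bowl D | data) = 0.20851.
Averaging over the posterior, P(blue next | data) = (1/5)(0.25532) + (2/7)(0.26809) + (5/7)(0.26809) + (6/7)(0.20851) = 0.49787.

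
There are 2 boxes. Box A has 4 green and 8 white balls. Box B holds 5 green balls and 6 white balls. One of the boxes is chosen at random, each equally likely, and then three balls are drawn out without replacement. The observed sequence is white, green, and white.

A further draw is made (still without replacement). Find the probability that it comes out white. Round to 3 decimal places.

0.588

Under each hypothesis, the probability of the observed sequence is: P(data | box A) = (8/12)(4/11)(7/10) = 28/165; P(data | box B) = (6/11)(5/10)(5/9) = 5/33.
Multiplying each by its prior: 1/2 · 28/165 = 14/165, 1/2 · 5/33 = 5/66; with total 53/330.
Normalising, the posterior is P(box A | data) = 28/53, P(box B | data) = 25/53.
The predictive probability is P(white next | data) = (2/3)(28/53) + (1/2)(25/53) = 187/318.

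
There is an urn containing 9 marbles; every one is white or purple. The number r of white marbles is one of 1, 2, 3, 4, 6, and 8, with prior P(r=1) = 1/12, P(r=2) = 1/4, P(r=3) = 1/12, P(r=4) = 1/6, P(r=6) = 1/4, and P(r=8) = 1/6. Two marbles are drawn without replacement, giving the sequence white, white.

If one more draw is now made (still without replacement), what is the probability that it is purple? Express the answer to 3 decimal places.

Under each hypothesis, the probability of the observed sequence is: P(data | r = 1) = (1/9)(0/8) = 0; P(data | r = 2) = (2/9)(1/8) = 1/36; P(data | r = 3) = (3/9)(2/8) = 1/12; P(data | r = 4) = (4/9)(3/8) = 1/6; P(data | r = 6) = (6/9)(5/8) = 5/12; P(data | r = 8) = (8/9)(7/8) = 7/9.
The prior-weighted likelihoods are 1/12 · 0 = 0, 1/4 · 1/36 = 1/144, 1/12 · 1/12 = 1/144, 1/6 · 1/6 = 1/36, 1/4 · 5/12 = 5/48, 1/6 · 7/9 = 7/54; these sum to 119/432.
The posterior is then P(r = 1 | data) = 0, P(r = 2 | data) = 3/119, P(r = 3 | data) = 3/119, P(r = 4 | data) = 12/119, P(r = 6 | data) = 45/119, P(r = 8 | data) = 8/17.
The predictive probability is P(purple next | data) = (1)(3/119) + (6/7)(3/119) + (5/7)(12/119) + (3/7)(45/119) + (1/7)(8/17) = 290/833.

0.348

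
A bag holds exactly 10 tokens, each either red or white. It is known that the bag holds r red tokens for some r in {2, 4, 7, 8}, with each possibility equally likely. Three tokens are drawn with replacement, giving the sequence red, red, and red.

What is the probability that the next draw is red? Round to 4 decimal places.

For each hypothesis, P(data | H) works out to: P(data | r = 2) = (2/10)(2/10)(2/10) = 0.008; P(data | r = 4) = (4/10)(4/10)(4/10) = 0.064; P(data | r = 7) = (7/10)(7/10)(7/10) = 0.343; P(data | r = 8) = (8/10)(8/10)(8/10) = 0.512.
The prior-weighted likelihoods are 1/4 · 0.008 = 0.002, 1/4 · 0.064 = 0.016, 1/4 · 0.343 = 0.08575, 1/4 · 0.512 = 0.128; summing to 0.23175.
The posterior is then P(r = 2 | data) = 0.00863, P(r = 4 | data) = 0.06904, P(r = 7 | data) = 0.37001, P(r = 8 | data) = 0.55232.
So P(red next | data) = Σ P(red next | H) P(H | data) = (1/5)(0.00863) + (2/5)(0.06904) + (7/10)(0.37001) + (4/5)(0.55232) = 0.7302.

0.7302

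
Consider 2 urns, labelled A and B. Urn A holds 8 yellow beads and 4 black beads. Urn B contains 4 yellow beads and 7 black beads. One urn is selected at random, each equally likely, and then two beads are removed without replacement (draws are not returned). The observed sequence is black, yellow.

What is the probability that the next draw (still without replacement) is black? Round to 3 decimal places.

The likelihood of the observed sequence under each hypothesis: P(data | urn A) = (4/12)(8/11) = 8/33; P(data | urn B) = (7/11)(4/10) = 14/55.
Weighting by the prior gives 1/2 · 8/33 = 4/33, 1/2 · 14/55 = 7/55; summing to 41/165.
The posterior is then P(urn A | data) = 20/41, P(urn B | data) = 21/41.
Averaging over the posterior, P(black next | data) = (3/10)(20/41) + (2/3)(21/41) = 20/41.

0.488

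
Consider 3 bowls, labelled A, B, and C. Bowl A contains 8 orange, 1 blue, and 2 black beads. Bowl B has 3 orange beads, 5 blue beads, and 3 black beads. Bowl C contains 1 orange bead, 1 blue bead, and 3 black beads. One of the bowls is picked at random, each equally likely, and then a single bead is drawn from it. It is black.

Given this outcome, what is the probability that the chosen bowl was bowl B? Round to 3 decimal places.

0.259

The likelihood of this draw under each hypothesis: P(data | bowl A) = (2/11) = 2/11; P(data | bowl B) = (3/11) = 3/11; P(data | bowl C) = (3/5) = 3/5.
Weighting by the prior gives 1/3 · 2/11 = 2/33, 1/3 · 3/11 = 1/11, 1/3 · 3/5 = 1/5; these sum to 58/165.
By Bayes' rule, P(bowl B | data) = (1/11) / (58/165) = 15/58.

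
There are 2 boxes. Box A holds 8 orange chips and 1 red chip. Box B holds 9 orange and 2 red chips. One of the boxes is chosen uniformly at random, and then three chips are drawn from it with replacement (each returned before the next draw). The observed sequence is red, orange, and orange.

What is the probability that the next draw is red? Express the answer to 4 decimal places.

0.1522

Under each hypothesis, the probability of the observed sequence is: P(data | box A) = (1/9)(8/9)(8/9) = 0.087791; P(data | box B) = (2/11)(9/11)(9/11) = 0.12171.
Weighting by the prior gives 1/2 · 0.087791 = 0.043896, 1/2 · 0.12171 = 0.060856; these sum to 0.10475.
Normalising, the posterior is P(box A | data) = 0.41904, P(box B | data) = 0.58096.
Averaging over the posterior, P(red next | data) = (1/9)(0.41904) + (2/11)(0.58096) = 0.15219.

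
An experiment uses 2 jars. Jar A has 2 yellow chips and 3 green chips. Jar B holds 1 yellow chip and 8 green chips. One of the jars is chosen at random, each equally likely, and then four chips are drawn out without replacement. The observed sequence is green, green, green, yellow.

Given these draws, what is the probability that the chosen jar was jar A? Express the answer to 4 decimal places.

Compute the likelihood of the observed sequence for each case: P(data | jar A) = (3/5)(2/4)(1/3)(2/2) = 1/10; P(data | jar B) = (8/9)(7/8)(6/7)(1/6) = 1/9.
Multiplying each by its prior: 1/2 · 1/10 = 1/20, 1/2 · 1/9 = 1/18; with total 19/180.
So P(jar A | data) = (1/20) / (19/180) = 9/19.

0.4737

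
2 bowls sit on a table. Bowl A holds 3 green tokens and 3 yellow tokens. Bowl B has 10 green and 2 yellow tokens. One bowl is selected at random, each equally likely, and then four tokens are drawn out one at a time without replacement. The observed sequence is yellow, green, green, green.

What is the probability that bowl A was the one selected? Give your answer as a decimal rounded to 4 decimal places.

0.2920

Compute the likelihood of the observed sequence for each case: P(data | bowl A) = (3/6)(3/5)(2/4)(1/3) = 0.05; P(data | bowl B) = (2/12)(10/11)(9/10)(8/9) = 0.12121.
The prior-weighted likelihoods are 1/2 · 0.05 = 0.025, 1/2 · 0.12121 = 0.060606; these sum to 0.085606.
By Bayes' rule, P(bowl A | data) = (0.025) / (0.085606) = 0.29204.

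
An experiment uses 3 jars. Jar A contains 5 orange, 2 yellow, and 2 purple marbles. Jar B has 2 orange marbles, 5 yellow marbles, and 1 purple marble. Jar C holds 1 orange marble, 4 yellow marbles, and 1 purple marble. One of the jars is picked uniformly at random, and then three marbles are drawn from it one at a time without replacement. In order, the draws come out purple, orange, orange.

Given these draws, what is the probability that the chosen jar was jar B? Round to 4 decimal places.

The likelihood of the observed sequence under each hypothesis: P(data | jar A) = (2/9)(5/8)(4/7) = 0.079365; P(data | jar B) = (1/8)(2/7)(1/6) = 0.0059524; P(data | jar C) = (1/6)(1/5)(0/4) = 0.
Multiplying each by its prior: 1/3 · 0.079365 = 0.026455, 1/3 · 0.0059524 = 0.0019841, 1/3 · 0 = 0; with total 0.028439.
Therefore the posterior P(jar B | data) = (0.0019841) / (0.028439) = 0.069767.

0.0698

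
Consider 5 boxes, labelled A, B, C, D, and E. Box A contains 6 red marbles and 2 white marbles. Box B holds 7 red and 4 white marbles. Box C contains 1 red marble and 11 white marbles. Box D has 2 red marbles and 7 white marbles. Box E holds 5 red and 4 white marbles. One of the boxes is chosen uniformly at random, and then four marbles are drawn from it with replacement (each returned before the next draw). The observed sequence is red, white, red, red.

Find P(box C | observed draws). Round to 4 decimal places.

0.0019

The likelihood of the observed sequence under each hypothesis: P(data | box A) = (6/8)(2/8)(6/8)(6/8) = 0.10547; P(data | box B) = (7/11)(4/11)(7/11)(7/11) = 0.093709; P(data | box C) = (1/12)(11/12)(1/12)(1/12) = 0.00053048; P(data | box D) = (2/9)(7/9)(2/9)(2/9) = 0.0085353; P(data | box E) = (5/9)(4/9)(5/9)(5/9) = 0.076208.
The prior-weighted likelihoods are 1/5 · 0.10547 = 0.021094, 1/5 · 0.093709 = 0.018742, 1/5 · 0.00053048 = 0.0001061, 1/5 · 0.0085353 = 0.0017071, 1/5 · 0.076208 = 0.015242; with total 0.05689.
So P(box C | data) = (0.0001061) / (0.05689) = 0.0018649.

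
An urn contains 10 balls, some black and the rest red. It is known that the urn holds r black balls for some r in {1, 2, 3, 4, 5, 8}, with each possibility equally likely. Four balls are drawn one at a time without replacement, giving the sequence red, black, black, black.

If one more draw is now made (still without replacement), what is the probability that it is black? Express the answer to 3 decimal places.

0.591

For each hypothesis, P(data | H) works out to: P(data | r = 1) = (9/10)(1/9)(0/8) = 0; P(data | r = 2) = (8/10)(2/9)(1/8)(0/7) = 0; P(data | r = 3) = (7/10)(3/9)(2/8)(1/7) = 0.0083333; P(data | r = 4) = (6/10)(4/9)(3/8)(2/7) = 0.028571; P(data | r = 5) = (5/10)(5/9)(4/8)(3/7) = 0.059524; P(data | r = 8) = (2/10)(8/9)(7/8)(6/7) = 0.13333.
The prior-weighted likelihoods are 1/6 · 0 = 0, 1/6 · 0 = 0, 1/6 · 0.0083333 = 0.0013889, 1/6 · 0.028571 = 0.0047619, 1/6 · 0.059524 = 0.0099206, 1/6 · 0.13333 = 0.022222; summing to 0.038294.
The posterior is then P(r = 1 | data) = 0, P(r = 2 | data) = 0, P(r = 3 | data) = 0.036269, P(r = 4 | data) = 0.12435, P(r = 5 | data) = 0.25907, P(r = 8 | data) = 0.58031.
So P(black next | data) = Σ P(black next | H) P(H | data) = (0)(0.036269) + (1/6)(0.12435) + (1/3)(0.25907) + (5/6)(0.58031) = 0.59067.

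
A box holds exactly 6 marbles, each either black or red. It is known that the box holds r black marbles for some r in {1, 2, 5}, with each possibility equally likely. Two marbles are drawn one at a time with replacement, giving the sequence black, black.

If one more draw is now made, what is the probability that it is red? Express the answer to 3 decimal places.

0.256

For each hypothesis, P(data | H) works out to: P(data | r = 1) = (1/6)(1/6) = 1/36; P(data | r = 2) = (2/6)(2/6) = 1/9; P(data | r = 5) = (5/6)(5/6) = 25/36.
Weighting by the prior gives 1/3 · 1/36 = 1/108, 1/3 · 1/9 = 1/27, 1/3 · 25/36 = 25/108; with total 5/18.
Normalising, the posterior is P(r = 1 | data) = 1/30, P(r = 2 | data) = 2/15, P(r = 5 | data) = 5/6.
Averaging over the posterior, P(red next | data) = (5/6)(1/30) + (2/3)(2/15) + (1/6)(5/6) = 23/90.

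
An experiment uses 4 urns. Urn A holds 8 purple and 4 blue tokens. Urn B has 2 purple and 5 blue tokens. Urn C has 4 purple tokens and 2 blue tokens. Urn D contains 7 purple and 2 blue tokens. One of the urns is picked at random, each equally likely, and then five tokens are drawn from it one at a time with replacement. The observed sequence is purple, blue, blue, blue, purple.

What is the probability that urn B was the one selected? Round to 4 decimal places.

0.4292

Compute the likelihood of the observed sequence for each case: P(data | urn A) = (8/12)(4/12)(4/12)(4/12)(8/12) = 0.016461; P(data | urn B) = (2/7)(5/7)(5/7)(5/7)(2/7) = 0.02975; P(data | urn C) = (4/6)(2/6)(2/6)(2/6)(4/6) = 0.016461; P(data | urn D) = (7/9)(2/9)(2/9)(2/9)(7/9) = 0.0066386.
Weighting by the prior gives 1/4 · 0.016461 = 0.0041152, 1/4 · 0.02975 = 0.0074374, 1/4 · 0.016461 = 0.0041152, 1/4 · 0.0066386 = 0.0016596; with total 0.017327.
By Bayes' rule, P(urn B | data) = (0.0074374) / (0.017327) = 0.42922.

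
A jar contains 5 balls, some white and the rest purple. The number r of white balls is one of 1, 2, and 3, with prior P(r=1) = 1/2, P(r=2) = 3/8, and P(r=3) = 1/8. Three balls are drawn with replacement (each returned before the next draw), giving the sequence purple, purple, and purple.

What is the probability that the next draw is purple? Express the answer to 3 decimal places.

0.744

For each hypothesis, P(data | H) works out to: P(data | r = 1) = (4/5)(4/5)(4/5) = 64/125; P(data | r = 2) = (3/5)(3/5)(3/5) = 27/125; P(data | r = 3) = (2/5)(2/5)(2/5) = 8/125.
Weighting by the prior gives 1/2 · 64/125 = 32/125, 3/8 · 27/125 = 81/1000, 1/8 · 8/125 = 1/125; with total 69/200.
Normalising, the posterior is P(r = 1 | data) = 0.74203, P(r = 2 | data) = 0.23478, P(r = 3 | data) = 0.023188.
The predictive probability is P(purple next | data) = (4/5)(0.74203) + (3/5)(0.23478) + (2/5)(0.023188) = 0.74377.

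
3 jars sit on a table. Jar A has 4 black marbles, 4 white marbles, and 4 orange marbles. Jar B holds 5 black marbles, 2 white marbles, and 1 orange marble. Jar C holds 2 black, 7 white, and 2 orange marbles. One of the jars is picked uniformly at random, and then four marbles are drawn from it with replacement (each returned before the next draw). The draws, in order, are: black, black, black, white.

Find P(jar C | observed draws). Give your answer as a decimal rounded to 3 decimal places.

0.050

Compute the likelihood of the observed sequence for each case: P(data | jar A) = (4/12)(4/12)(4/12)(4/12) = 0.012346; P(data | jar B) = (5/8)(5/8)(5/8)(2/8) = 0.061035; P(data | jar C) = (2/11)(2/11)(2/11)(7/11) = 0.0038249.
Weighting by the prior gives 1/3 · 0.012346 = 0.0041152, 1/3 · 0.061035 = 0.020345, 1/3 · 0.0038249 = 0.001275; summing to 0.025735.
So P(jar C | data) = (0.001275) / (0.025735) = 0.049541.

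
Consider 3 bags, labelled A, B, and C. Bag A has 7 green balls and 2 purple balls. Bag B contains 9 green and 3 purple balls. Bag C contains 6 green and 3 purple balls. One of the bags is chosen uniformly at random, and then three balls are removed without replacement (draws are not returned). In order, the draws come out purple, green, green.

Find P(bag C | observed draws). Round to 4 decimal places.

Under each hypothesis, the probability of the observed sequence is: P(data | bag A) = (2/9)(7/8)(6/7) = 0.16667; P(data | bag B) = (3/12)(9/11)(8/10) = 0.16364; P(data | bag C) = (3/9)(6/8)(5/7) = 0.17857.
Multiplying each by its prior: 1/3 · 0.16667 = 0.055556, 1/3 · 0.16364 = 0.054545, 1/3 · 0.17857 = 0.059524; summing to 0.16962.
By Bayes' rule, P(bag C | data) = (0.059524) / (0.16962) = 0.35091.

0.3509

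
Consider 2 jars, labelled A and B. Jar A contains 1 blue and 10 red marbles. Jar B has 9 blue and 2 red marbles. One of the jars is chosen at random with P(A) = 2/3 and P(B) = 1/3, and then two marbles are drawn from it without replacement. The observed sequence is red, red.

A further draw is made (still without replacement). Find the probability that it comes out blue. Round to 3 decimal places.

0.121

The likelihood of the observed sequence under each hypothesis: P(data | jar A) = (10/11)(9/10) = 9/11; P(data | jar B) = (2/11)(1/10) = 1/55.
Multiplying each by its prior: 2/3 · 9/11 = 6/11, 1/3 · 1/55 = 1/165; summing to 91/165.
The posterior is then P(jar A | data) = 90/91, P(jar B | data) = 1/91.
So P(blue next | data) = Σ P(blue next | H) P(H | data) = (1/9)(90/91) + (1)(1/91) = 11/91.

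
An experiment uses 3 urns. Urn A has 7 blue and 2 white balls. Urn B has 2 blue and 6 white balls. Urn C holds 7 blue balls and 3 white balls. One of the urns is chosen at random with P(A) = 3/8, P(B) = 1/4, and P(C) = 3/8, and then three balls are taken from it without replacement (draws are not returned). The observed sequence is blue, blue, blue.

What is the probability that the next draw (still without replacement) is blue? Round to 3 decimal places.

For each hypothesis, P(data | H) works out to: P(data | urn A) = (7/9)(6/8)(5/7) = 5/12; P(data | urn B) = (2/8)(1/7)(0/6) = 0; P(data | urn C) = (7/10)(6/9)(5/8) = 7/24.
The prior-weighted likelihoods are 3/8 · 5/12 = 5/32, 1/4 · 0 = 0, 3/8 · 7/24 = 7/64; summing to 17/64.
Normalising, the posterior is P(urn A | data) = 10/17, P(urn B | data) = 0, P(urn C | data) = 7/17.
The predictive probability is P(blue next | data) = (2/3)(10/17) + (4/7)(7/17) = 32/51.

0.627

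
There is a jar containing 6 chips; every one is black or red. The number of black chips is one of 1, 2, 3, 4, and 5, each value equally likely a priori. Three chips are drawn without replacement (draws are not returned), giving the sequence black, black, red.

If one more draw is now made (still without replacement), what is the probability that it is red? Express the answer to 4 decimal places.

The likelihood of the observed sequence under each hypothesis: P(data | r = 1) = (1/6)(0/5) = 0; P(data | r = 2) = (2/6)(1/5)(4/4) = 1/15; P(data | r = 3) = (3/6)(2/5)(3/4) = 3/20; P(data | r = 4) = (4/6)(3/5)(2/4) = 1/5; P(data | r = 5) = (5/6)(4/5)(1/4) = 1/6.
Multiplying each by its prior: 1/5 · 0 = 0, 1/5 · 1/15 = 1/75, 1/5 · 3/20 = 3/100, 1/5 · 1/5 = 1/25, 1/5 · 1/6 = 1/30; these sum to 7/60.
The posterior is then P(r = 1 | data) = 0, P(r = 2 | data) = 4/35, P(r = 3 | data) = 9/35, P(r = 4 | data) = 12/35, P(r = 5 | data) = 2/7.
The predictive probability is P(red next | data) = (1)(4/35) + (2/3)(9/35) + (1/3)(12/35) + (0)(2/7) = 2/5.

0.4000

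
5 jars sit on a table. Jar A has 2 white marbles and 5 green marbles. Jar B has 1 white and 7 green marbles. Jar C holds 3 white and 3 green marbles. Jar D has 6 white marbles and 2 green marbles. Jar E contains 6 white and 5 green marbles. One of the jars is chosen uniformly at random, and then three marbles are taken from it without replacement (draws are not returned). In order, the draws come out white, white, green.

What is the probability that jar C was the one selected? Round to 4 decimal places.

For each hypothesis, P(data | H) works out to: P(data | jar A) = (2/7)(1/6)(5/5) = 0.047619; P(data | jar B) = (1/8)(0/7) = 0; P(data | jar C) = (3/6)(2/5)(3/4) = 0.15; P(data | jar D) = (6/8)(5/7)(2/6) = 0.17857; P(data | jar E) = (6/11)(5/10)(5/9) = 0.15152.
The prior-weighted likelihoods are 1/5 · 0.047619 = 0.0095238, 1/5 · 0 = 0, 1/5 · 0.15 = 0.03, 1/5 · 0.17857 = 0.035714, 1/5 · 0.15152 = 0.030303; these sum to 0.10554.
So P(jar C | data) = (0.03) / (0.10554) = 0.28425.

0.2842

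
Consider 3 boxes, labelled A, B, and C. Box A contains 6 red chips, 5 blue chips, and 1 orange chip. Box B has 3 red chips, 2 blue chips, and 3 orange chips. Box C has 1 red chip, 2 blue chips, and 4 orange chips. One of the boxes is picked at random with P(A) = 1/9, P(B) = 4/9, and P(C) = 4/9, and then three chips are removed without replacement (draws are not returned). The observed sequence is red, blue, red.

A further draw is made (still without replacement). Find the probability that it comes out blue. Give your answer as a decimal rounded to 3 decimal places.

0.308

Under each hypothesis, the probability of the observed sequence is: P(data | box A) = (6/12)(5/11)(5/10) = 0.11364; P(data | box B) = (3/8)(2/7)(2/6) = 0.035714; P(data | box C) = (1/7)(2/6)(0/5) = 0.
The prior-weighted likelihoods are 1/9 · 0.11364 = 0.012626, 4/9 · 0.035714 = 0.015873, 4/9 · 0 = 0; these sum to 0.028499.
Dividing through by the total gives posterior P(box A | data) = 0.44304, P(box B | data) = 0.55696, P(box C | data) = 0.
So P(blue next | data) = Σ P(blue next | H) P(H | data) = (4/9)(0.44304) + (1/5)(0.55696) = 0.3083.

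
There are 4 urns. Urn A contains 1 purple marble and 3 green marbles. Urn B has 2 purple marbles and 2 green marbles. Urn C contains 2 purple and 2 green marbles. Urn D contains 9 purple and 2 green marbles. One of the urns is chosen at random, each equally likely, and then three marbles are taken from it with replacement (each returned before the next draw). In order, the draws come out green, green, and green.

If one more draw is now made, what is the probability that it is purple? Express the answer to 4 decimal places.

For each hypothesis, P(data | H) works out to: P(data | urn A) = (3/4)(3/4)(3/4) = 0.42188; P(data | urn B) = (2/4)(2/4)(2/4) = 0.125; P(data | urn C) = (2/4)(2/4)(2/4) = 0.125; P(data | urn D) = (2/11)(2/11)(2/11) = 0.0060105.
The prior-weighted likelihoods are 1/4 · 0.42188 = 0.10547, 1/4 · 0.125 = 0.03125, 1/4 · 0.125 = 0.03125, 1/4 · 0.0060105 = 0.0015026; summing to 0.16947.
The posterior is then P(urn A | data) = 0.62234, P(urn B | data) = 0.1844, P(urn C | data) = 0.1844, P(urn D | data) = 0.0088666.
Averaging over the posterior, P(purple next | data) = (1/4)(0.62234) + (1/2)(0.1844) + (1/2)(0.1844) + (9/11)(0.0088666) = 0.34724.

0.3472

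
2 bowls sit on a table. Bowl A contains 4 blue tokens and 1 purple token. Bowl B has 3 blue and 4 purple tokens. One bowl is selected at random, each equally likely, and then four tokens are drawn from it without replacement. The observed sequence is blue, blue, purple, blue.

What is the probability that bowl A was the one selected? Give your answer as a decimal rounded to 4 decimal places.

0.8750

Under each hypothesis, the probability of the observed sequence is: P(data | bowl A) = (4/5)(3/4)(1/3)(2/2) = 1/5; P(data | bowl B) = (3/7)(2/6)(4/5)(1/4) = 1/35.
The prior-weighted likelihoods are 1/2 · 1/5 = 1/10, 1/2 · 1/35 = 1/70; with total 4/35.
So P(bowl A | data) = (1/10) / (4/35) = 7/8.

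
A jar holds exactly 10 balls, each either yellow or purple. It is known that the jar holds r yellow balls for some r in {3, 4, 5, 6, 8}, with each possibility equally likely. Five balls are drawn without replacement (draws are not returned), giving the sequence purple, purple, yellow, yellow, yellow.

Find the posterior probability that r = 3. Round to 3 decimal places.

0.059

Compute the likelihood of the observed sequence for each case: P(data | r = 3) = (7/10)(6/9)(3/8)(2/7)(1/6) = 1/120; P(data | r = 4) = (6/10)(5/9)(4/8)(3/7)(2/6) = 1/42; P(data | r = 5) = (5/10)(4/9)(5/8)(4/7)(3/6) = 5/126; P(data | r = 6) = (4/10)(3/9)(6/8)(5/7)(4/6) = 1/21; P(data | r = 8) = (2/10)(1/9)(8/8)(7/7)(6/6) = 1/45.
Weighting by the prior gives 1/5 · 1/120 = 1/600, 1/5 · 1/42 = 1/210, 1/5 · 5/126 = 1/126, 1/5 · 1/21 = 1/105, 1/5 · 1/45 = 1/225; with total 17/600.
Hence P(r = 3 | data) = (1/600) / (17/600) = 1/17.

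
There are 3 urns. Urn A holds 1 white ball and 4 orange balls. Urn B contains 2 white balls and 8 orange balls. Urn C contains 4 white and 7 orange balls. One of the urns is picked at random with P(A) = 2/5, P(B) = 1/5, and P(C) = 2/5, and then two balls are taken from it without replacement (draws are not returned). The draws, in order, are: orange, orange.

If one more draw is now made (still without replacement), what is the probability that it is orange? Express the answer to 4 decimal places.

Under each hypothesis, the probability of the observed sequence is: P(data | urn A) = (4/5)(3/4) = 3/5; P(data | urn B) = (8/10)(7/9) = 28/45; P(data | urn C) = (7/11)(6/10) = 21/55.
Multiplying each by its prior: 2/5 · 3/5 = 6/25, 1/5 · 28/45 = 28/225, 2/5 · 21/55 = 42/275; with total 256/495.
The posterior is then P(urn A | data) = 0.46406, P(urn B | data) = 0.24063, P(urn C | data) = 0.29531.
So P(orange next | data) = Σ P(orange next | H) P(H | data) = (2/3)(0.46406) + (3/4)(0.24063) + (5/9)(0.29531) = 0.65391.

0.6539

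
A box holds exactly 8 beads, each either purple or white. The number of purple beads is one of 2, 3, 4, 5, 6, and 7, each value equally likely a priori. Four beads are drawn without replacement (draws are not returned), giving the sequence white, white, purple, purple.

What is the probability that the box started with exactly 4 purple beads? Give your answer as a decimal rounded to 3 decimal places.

0.286

The likelihood of the observed sequence under each hypothesis: P(data | r = 2) = (6/8)(5/7)(2/6)(1/5) = 1/28; P(data | r = 3) = (5/8)(4/7)(3/6)(2/5) = 1/14; P(data | r = 4) = (4/8)(3/7)(4/6)(3/5) = 3/35; P(data | r = 5) = (3/8)(2/7)(5/6)(4/5) = 1/14; P(data | r = 6) = (2/8)(1/7)(6/6)(5/5) = 1/28; P(data | r = 7) = (1/8)(0/7) = 0.
Weighting by the prior gives 1/6 · 1/28 = 1/168, 1/6 · 1/14 = 1/84, 1/6 · 3/35 = 1/70, 1/6 · 1/14 = 1/84, 1/6 · 1/28 = 1/168, 1/6 · 0 = 0; summing to 1/20.
Hence P(r = 4 | data) = (1/70) / (1/20) = 2/7.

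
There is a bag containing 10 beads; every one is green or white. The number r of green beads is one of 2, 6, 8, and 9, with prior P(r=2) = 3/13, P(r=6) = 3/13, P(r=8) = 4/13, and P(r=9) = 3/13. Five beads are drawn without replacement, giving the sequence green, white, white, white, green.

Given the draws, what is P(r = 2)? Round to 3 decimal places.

0.483

Under each hypothesis, the probability of the observed sequence is: P(data | r = 2) = (2/10)(8/9)(7/8)(6/7)(1/6) = 0.022222; P(data | r = 6) = (6/10)(4/9)(3/8)(2/7)(5/6) = 0.02381; P(data | r = 8) = (8/10)(2/9)(1/8)(0/7) = 0; P(data | r = 9) = (9/10)(1/9)(0/8) = 0.
The prior-weighted likelihoods are 3/13 · 0.022222 = 0.0051282, 3/13 · 0.02381 = 0.0054945, 4/13 · 0 = 0, 3/13 · 0 = 0; these sum to 0.010623.
By Bayes' rule, P(r = 2 | data) = (0.0051282) / (0.010623) = 0.48276.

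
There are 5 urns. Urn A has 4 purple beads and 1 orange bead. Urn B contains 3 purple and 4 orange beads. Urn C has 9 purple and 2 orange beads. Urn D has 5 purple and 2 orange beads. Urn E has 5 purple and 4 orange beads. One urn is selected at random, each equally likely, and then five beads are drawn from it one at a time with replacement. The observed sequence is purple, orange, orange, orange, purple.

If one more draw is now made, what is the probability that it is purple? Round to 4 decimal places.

Under each hypothesis, the probability of the observed sequence is: P(data | urn A) = (4/5)(1/5)(1/5)(1/5)(4/5) = 0.00512; P(data | urn B) = (3/7)(4/7)(4/7)(4/7)(3/7) = 0.034271; P(data | urn C) = (9/11)(2/11)(2/11)(2/11)(9/11) = 0.0040236; P(data | urn D) = (5/7)(2/7)(2/7)(2/7)(5/7) = 0.0119; P(data | urn E) = (5/9)(4/9)(4/9)(4/9)(5/9) = 0.027096.
The prior-weighted likelihoods are 1/5 · 0.00512 = 0.001024, 1/5 · 0.034271 = 0.0068543, 1/5 · 0.0040236 = 0.00080471, 1/5 · 0.0119 = 0.00238, 1/5 · 0.027096 = 0.0054192; these sum to 0.016482.
Dividing through by the total gives posterior P(urn A | data) = 0.062128, P(urn B | data) = 0.41586, P(urn C | data) = 0.048823, P(urn D | data) = 0.1444, P(urn E | data) = 0.32879.
The predictive probability is P(purple next | data) = (4/5)(0.062128) + (3/7)(0.41586) + (9/11)(0.048823) + (5/7)(0.1444) + (5/9)(0.32879) = 0.55368.

0.5537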